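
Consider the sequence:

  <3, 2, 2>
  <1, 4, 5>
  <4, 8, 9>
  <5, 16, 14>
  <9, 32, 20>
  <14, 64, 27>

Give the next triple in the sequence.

<23, 128, 35>

First value: 3, 1, 4, 5, 9, 14 → 23 (each term is the sum of the two before it).
Second value goes 2, 4, 8, 16, 32, 64 → 128 (×2 each step).
Third value: 2, 5, 9, 14, 20, 27 → 35 (differences are 3, 4, 5, … (increasing by 1 each time)).
So the next triple is <23, 128, 35>.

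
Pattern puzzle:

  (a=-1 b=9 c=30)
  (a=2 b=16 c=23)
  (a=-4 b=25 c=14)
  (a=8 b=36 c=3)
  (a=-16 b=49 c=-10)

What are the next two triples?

A: -1, 2, -4, 8, -16 → 32 → -64 (×(-2) each step).
B: perfect squares: 3², 4², 5², …; 9, 16, 25, 36, 49 → 64 → 81.
C: together with the b always sums to 39; 30, 23, 14, 3, -10 → -25 → -42.
Putting the parts together: (a=32 b=64 c=-25) and then (a=-64 b=81 c=-42).

(a=32 b=64 c=-25), (a=-64 b=81 c=-42)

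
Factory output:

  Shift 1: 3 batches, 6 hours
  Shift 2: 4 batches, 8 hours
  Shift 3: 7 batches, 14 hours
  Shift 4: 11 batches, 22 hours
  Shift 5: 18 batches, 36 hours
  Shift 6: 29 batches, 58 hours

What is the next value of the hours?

94

Batches goes 3, 4, 7, 11, 18, 29 → 47 (each term is the sum of the two before it).
Hours: 6, 8, 14, 22, 36, 58 → 94 (always 2 × the batches).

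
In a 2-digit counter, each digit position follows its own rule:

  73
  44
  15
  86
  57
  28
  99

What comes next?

First digit — −3 each step, mod 10: 7, 4, 1, 8, 5, 2, 9 → 6.
Second digit goes 3, 4, 5, 6, 7, 8, 9 → 0 (+1 each step, mod 10).
Combining the parts gives 60.

60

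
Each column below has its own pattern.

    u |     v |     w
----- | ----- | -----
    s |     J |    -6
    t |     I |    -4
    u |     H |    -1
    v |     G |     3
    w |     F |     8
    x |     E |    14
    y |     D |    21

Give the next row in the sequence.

Column u: letters move forward 1 place in the alphabet, so s, t, u, v, w, x, y → z.
Column v: letters move back 1 place in the alphabet; J, I, H, G, F, E, D → C.
Column w: differences are 2, 3, 4, … (increasing by 1 each time), so -6, -4, -1, 3, 8, 14, 21 → 29.
Combining the parts gives z  C  29.

z  C  29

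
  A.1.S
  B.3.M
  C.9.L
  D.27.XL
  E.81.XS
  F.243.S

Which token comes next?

Letter — letters move forward 1 place in the alphabet: A, B, C, D, E, F → G.
Second component — ×3 each step: 1, 3, 9, 27, 81, 243 → 729.
Size: repeats S → M → L → XL → XS, so S, M, L, XL, XS, S → M.
Putting it together: G.729.M.

G.729.M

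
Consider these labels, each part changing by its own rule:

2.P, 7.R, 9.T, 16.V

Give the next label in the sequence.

For the first component, each term is the sum of the two before it: 2, 7, 9, 16 → 25.
Letter — letters move forward 2 places in the alphabet: P, R, T, V → X.
So the next label is 25.X.

25.X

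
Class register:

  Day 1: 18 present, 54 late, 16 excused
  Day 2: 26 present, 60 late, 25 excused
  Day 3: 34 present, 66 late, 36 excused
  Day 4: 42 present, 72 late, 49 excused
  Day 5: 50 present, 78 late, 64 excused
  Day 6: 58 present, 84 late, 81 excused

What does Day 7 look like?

66 present, 90 late, 100 excused

Present goes 18, 26, 34, 42, 50, 58 → 66 (+8 each step).
Late: 54, 60, 66, 72, 78, 84 → 90 (+6 each step).
Excused — perfect squares: 4², 5², 6², …: 16, 25, 36, 49, 64, 81 → 100.
Putting it together: 66 present, 90 late, 100 excused.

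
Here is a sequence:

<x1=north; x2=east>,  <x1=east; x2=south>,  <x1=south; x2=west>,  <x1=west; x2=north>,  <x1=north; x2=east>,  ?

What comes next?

X1 goes north, east, south, west, north → east (repeats north → east → south → west).
X2: east, south, west, north, east → south (repeats east → south → west → north).
Putting it together: <x1=east; x2=south>.

<x1=east; x2=south>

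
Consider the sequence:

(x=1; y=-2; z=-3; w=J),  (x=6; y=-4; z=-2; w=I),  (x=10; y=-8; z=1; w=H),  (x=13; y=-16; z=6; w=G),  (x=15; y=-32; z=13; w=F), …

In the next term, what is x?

X: differences are 5, 4, 3, … (decreasing by 1 each time); 1, 6, 10, 13, 15 → 16.

16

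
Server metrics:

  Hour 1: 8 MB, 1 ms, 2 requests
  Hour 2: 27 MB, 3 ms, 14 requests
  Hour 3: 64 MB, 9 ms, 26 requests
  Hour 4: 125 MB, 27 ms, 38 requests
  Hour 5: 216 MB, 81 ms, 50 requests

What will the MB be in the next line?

343

MB: perfect cubes: 2³, 3³, 4³, …, so 8, 27, 64, 125, 216 → 343.
Ms goes 1, 3, 9, 27, 81 → 243 (×3 each step).
For the requests, +12 each step: 2, 14, 26, 38, 50 → 62.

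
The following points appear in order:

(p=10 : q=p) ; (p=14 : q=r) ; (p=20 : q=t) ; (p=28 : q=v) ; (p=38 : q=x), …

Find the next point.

P: 10, 14, 20, 28, 38 → 50 (differences are 4, 6, 8, … (increasing by 2 each time)).
Q: letters move forward 2 places in the alphabet; p, r, t, v, x → z.
Combining the parts gives (p=50 : q=z).

(p=50 : q=z)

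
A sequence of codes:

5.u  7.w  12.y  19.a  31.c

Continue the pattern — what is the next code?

50.e

First component: each term is the sum of the two before it, so 5, 7, 12, 19, 31 → 50.
Letter: letters move forward 2 places in the alphabet, wrapping Z→A; u, w, y, a, c → e.
Putting it together: 50.e.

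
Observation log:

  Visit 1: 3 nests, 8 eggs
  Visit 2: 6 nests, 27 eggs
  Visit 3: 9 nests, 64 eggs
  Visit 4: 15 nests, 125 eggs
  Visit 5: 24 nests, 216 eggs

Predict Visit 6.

39 nests, 343 eggs

For the nests, each term is the sum of the two before it: 3, 6, 9, 15, 24 → 39.
Eggs — perfect cubes: 2³, 3³, 4³, …: 8, 27, 64, 125, 216 → 343.
Putting it together: 39 nests, 343 eggs.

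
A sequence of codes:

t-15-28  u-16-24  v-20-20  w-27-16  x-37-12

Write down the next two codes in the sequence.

y-50-8, z-66-4

For the letter, letters move forward 1 place in the alphabet: t, u, v, w, x → y → z.
Second component — differences are 1, 4, 7, … (increasing by 3 each time): 15, 16, 20, 27, 37 → 50 → 66.
Third component: −4 each step, so 28, 24, 20, 16, 12 → 8 → 4.
Putting the parts together: y-50-8 and then z-66-4.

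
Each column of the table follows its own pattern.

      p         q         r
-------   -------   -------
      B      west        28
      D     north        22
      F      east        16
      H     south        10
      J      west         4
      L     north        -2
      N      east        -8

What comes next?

Column p: letters move forward 2 places in the alphabet; B, D, F, H, J, L, N → P.
For the column q, repeats west → north → east → south: west, north, east, south, west, north, east → south.
Column r — −6 each step: 28, 22, 16, 10, 4, -2, -8 → -14.
Combining the parts gives P  south  -14.

P  south  -14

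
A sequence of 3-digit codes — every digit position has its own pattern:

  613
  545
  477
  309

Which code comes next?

First digit: 6, 5, 4, 3 → 2 (−1 each step, mod 10).
Second digit: 1, 4, 7, 0 → 3 (+3 each step, mod 10).
Third digit — +2 each step, mod 10: 3, 5, 7, 9 → 1.
Putting it together: 231.

231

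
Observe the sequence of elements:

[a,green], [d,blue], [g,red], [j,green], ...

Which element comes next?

[m,blue]

For the letter, letters move forward 3 places in the alphabet: a, d, g, j → m.
Colour: repeats green → blue → red; green, blue, red, green → blue.
Combining the parts gives [m,blue].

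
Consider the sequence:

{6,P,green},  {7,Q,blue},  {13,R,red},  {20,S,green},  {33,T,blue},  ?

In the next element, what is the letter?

U

Letter goes P, Q, R, S, T → U (letters move forward 1 place in the alphabet).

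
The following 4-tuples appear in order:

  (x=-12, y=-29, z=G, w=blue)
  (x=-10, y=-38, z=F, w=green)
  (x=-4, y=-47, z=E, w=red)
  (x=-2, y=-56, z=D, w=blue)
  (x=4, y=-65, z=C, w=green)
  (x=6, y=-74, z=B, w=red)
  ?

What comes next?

(x=12, y=-83, z=A, w=blue)

X goes -12, -10, -4, -2, 4, 6 → 12 (alternating steps +2, +6, +2, +6, …).
Y: −9 each step, so -29, -38, -47, -56, -65, -74 → -83.
Z — letters move back 1 place in the alphabet: G, F, E, D, C, B → A.
W goes blue, green, red, blue, green, red → blue (repeats blue → green → red).
Combining the parts gives (x=12, y=-83, z=A, w=blue).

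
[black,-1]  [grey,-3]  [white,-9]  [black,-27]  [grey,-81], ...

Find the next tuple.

[white,-243]

Shade: repeats black → grey → white; black, grey, white, black, grey → white.
Second value: ×3 each step; -1, -3, -9, -27, -81 → -243.
Combining the parts gives [white,-243].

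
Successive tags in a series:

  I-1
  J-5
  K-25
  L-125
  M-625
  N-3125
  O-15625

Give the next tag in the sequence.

Letter: I, J, K, L, M, N, O → P (letters move forward 1 place in the alphabet).
Second component goes 1, 5, 25, 125, 625, 3125, 15625 → 78125 (×5 each step).
Combining the parts gives P-78125.

P-78125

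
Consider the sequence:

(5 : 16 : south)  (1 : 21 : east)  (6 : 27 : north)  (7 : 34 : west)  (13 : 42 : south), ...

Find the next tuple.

(20 : 51 : east)

First slot: 5, 1, 6, 7, 13 → 20 (each term is the sum of the two before it).
Second slot: differences are 5, 6, 7, … (increasing by 1 each time), so 16, 21, 27, 34, 42 → 51.
For the direction, repeats south → east → north → west: south, east, north, west, south → east.
So the next tuple is (20 : 51 : east).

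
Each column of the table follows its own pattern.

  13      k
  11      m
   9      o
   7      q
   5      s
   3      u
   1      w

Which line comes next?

-1  y

For the first component, −2 each step: 13, 11, 9, 7, 5, 3, 1 → -1.
For the letter, letters move forward 2 places in the alphabet: k, m, o, q, s, u, w → y.
So the next line is -1  y.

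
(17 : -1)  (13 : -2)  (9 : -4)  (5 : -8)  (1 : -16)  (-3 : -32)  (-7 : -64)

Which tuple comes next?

First coordinate: −4 each step; 17, 13, 9, 5, 1, -3, -7 → -11.
Second coordinate: ×2 each step; -1, -2, -4, -8, -16, -32, -64 → -128.
Putting it together: (-11 : -128).

(-11 : -128)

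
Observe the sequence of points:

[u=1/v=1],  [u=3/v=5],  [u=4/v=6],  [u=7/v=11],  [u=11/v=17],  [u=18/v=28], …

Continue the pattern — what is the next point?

For the u, each term is the sum of the two before it: 1, 3, 4, 7, 11, 18 → 29.
V: each term is the sum of the two before it; 1, 5, 6, 11, 17, 28 → 45.
Putting it together: [u=29/v=45].

[u=29/v=45]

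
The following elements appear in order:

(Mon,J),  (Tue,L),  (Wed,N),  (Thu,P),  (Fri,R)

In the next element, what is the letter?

T

Letter goes J, L, N, P, R → T (letters move forward 2 places in the alphabet).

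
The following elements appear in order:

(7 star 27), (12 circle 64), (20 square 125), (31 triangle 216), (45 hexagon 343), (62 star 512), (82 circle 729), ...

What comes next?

First coordinate goes 7, 12, 20, 31, 45, 62, 82 → 105 (differences are 5, 8, 11, … (increasing by 3 each time)).
Shape: repeats star → circle → square → triangle → hexagon; star, circle, square, triangle, hexagon, star, circle → square.
Third coordinate goes 27, 64, 125, 216, 343, 512, 729 → 1000 (perfect cubes: 3³, 4³, 5³, …).
Combining the parts gives (105 square 1000).

(105 square 1000)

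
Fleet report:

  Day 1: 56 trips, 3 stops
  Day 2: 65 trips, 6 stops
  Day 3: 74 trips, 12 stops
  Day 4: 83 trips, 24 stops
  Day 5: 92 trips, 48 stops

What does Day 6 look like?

Trips: 56, 65, 74, 83, 92 → 101 (+9 each step).
Stops: ×2 each step, so 3, 6, 12, 24, 48 → 96.
So the next record is 101 trips, 96 stops.

101 trips, 96 stops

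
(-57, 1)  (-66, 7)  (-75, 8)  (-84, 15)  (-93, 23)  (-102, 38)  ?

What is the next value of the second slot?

61

First slot: -57, -66, -75, -84, -93, -102 → -111 (−9 each step).
For the second slot, each term is the sum of the two before it: 1, 7, 8, 15, 23, 38 → 61.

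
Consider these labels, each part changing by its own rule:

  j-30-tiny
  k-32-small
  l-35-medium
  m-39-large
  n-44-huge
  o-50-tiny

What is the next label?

Letter: letters move forward 1 place in the alphabet; j, k, l, m, n, o → p.
Second component goes 30, 32, 35, 39, 44, 50 → 57 (differences are 2, 3, 4, … (increasing by 1 each time)).
Size: tiny, small, medium, large, huge, tiny → small (repeats tiny → small → medium → large → huge).
So the next label is p-57-small.

p-57-small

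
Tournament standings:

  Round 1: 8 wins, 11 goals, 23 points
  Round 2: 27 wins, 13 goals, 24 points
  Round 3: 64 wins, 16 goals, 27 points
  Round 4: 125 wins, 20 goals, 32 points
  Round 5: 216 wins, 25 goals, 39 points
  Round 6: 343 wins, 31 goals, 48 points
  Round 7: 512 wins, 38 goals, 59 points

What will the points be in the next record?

Points: differences are 1, 3, 5, … (increasing by 2 each time), so 23, 24, 27, 32, 39, 48, 59 → 72.

72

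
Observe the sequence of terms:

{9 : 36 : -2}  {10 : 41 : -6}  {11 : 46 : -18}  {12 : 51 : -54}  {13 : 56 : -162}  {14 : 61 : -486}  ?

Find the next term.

{15 : 66 : -1458}

First slot goes 9, 10, 11, 12, 13, 14 → 15 (+1 each step).
For the second slot, +5 each step: 36, 41, 46, 51, 56, 61 → 66.
Third slot: -2, -6, -18, -54, -162, -486 → -1458 (×3 each step).
Putting it together: {15 : 66 : -1458}.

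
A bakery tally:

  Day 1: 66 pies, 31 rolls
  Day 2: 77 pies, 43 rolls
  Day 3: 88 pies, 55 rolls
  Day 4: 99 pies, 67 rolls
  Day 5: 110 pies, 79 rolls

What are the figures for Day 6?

For the pies, +11 each step: 66, 77, 88, 99, 110 → 121.
Rolls: +12 each step, so 31, 43, 55, 67, 79 → 91.
So the next record is 121 pies, 91 rolls.

121 pies, 91 rolls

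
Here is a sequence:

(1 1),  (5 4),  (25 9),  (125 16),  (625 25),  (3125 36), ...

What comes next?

First value: ×5 each step; 1, 5, 25, 125, 625, 3125 → 15625.
Second value: 1, 4, 9, 16, 25, 36 → 49 (perfect squares: 1², 2², 3², …).
So the next tuple is (15625 49).

(15625 49)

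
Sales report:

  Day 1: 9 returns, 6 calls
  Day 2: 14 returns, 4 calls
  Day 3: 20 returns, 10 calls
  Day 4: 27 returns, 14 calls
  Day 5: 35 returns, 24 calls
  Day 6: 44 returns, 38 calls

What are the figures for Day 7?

Returns: differences are 5, 6, 7, … (increasing by 1 each time), so 9, 14, 20, 27, 35, 44 → 54.
Calls: 6, 4, 10, 14, 24, 38 → 62 (each term is the sum of the two before it).
Putting it together: 54 returns, 62 calls.

54 returns, 62 calls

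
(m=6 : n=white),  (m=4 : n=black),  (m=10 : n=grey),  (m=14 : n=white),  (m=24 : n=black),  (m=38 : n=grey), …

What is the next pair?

M — each term is the sum of the two before it: 6, 4, 10, 14, 24, 38 → 62.
N: repeats white → black → grey; white, black, grey, white, black, grey → white.
So the next pair is (m=62 : n=white).

(m=62 : n=white)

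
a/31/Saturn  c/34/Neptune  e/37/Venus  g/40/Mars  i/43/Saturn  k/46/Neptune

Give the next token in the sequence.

Letter goes a, c, e, g, i, k → m (letters move forward 2 places in the alphabet).
For the second component, +3 each step: 31, 34, 37, 40, 43, 46 → 49.
Planet: repeats Saturn → Neptune → Venus → Mars, so Saturn, Neptune, Venus, Mars, Saturn, Neptune → Venus.
Putting it together: m/49/Venus.

m/49/Venus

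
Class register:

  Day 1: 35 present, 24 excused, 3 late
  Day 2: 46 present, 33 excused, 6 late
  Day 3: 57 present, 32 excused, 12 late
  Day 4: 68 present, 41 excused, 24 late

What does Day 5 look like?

79 present, 40 excused, 48 late

Present — +11 each step: 35, 46, 57, 68 → 79.
Excused goes 24, 33, 32, 41 → 40 (alternating steps +9, −1, +9, −1, …).
Late: ×2 each step, so 3, 6, 12, 24 → 48.
So the next row is 79 present, 40 excused, 48 late.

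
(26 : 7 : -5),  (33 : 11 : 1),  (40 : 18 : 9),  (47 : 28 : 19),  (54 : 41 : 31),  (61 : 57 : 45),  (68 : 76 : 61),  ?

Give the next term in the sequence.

(75 : 98 : 79)

First value: +7 each step, so 26, 33, 40, 47, 54, 61, 68 → 75.
Second value: differences are 4, 7, 10, … (increasing by 3 each time); 7, 11, 18, 28, 41, 57, 76 → 98.
Third value — differences are 6, 8, 10, … (increasing by 2 each time): -5, 1, 9, 19, 31, 45, 61 → 79.
Putting it together: (75 : 98 : 79).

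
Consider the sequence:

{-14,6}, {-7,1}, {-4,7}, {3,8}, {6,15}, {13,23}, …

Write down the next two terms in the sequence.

{16,38}, {23,61}

First part goes -14, -7, -4, 3, 6, 13 → 16 → 23 (alternating steps +7, +3, +7, +3, …).
Second part — each term is the sum of the two before it: 6, 1, 7, 8, 15, 23 → 38 → 61.
So the next two terms are {16,38} and {23,61}.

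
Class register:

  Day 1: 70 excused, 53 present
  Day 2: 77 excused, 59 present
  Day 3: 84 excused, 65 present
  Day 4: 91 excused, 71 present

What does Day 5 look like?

Excused: +7 each step; 70, 77, 84, 91 → 98.
Present: 53, 59, 65, 71 → 77 (+6 each step).
Combining the parts gives 98 excused, 77 present.

98 excused, 77 present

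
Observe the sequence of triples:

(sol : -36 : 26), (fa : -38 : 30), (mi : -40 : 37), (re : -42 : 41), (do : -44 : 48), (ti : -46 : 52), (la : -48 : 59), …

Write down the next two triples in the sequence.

(sol : -50 : 63), (fa : -52 : 70)

Note: runs backward through the solfège scale do→ti; sol, fa, mi, re, do, ti, la → sol → fa.
Second component — −2 each step: -36, -38, -40, -42, -44, -46, -48 → -50 → -52.
Third component: alternating steps +4, +7, +4, +7, …; 26, 30, 37, 41, 48, 52, 59 → 63 → 70.
Putting the parts together: (sol : -50 : 63) and then (fa : -52 : 70).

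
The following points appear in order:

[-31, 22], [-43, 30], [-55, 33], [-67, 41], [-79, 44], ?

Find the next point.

First coordinate goes -31, -43, -55, -67, -79 → -91 (−12 each step).
Second coordinate goes 22, 30, 33, 41, 44 → 52 (alternating steps +8, +3, +8, +3, …).
So the next point is [-91, 52].

[-91, 52]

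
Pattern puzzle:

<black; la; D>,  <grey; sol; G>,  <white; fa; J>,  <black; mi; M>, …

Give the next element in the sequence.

Shade: repeats black → grey → white, so black, grey, white, black → grey.
Note: la, sol, fa, mi → re (runs backward through the solfège scale do→ti).
Letter — letters move forward 3 places in the alphabet: D, G, J, M → P.
Putting it together: <grey; re; P>.

<grey; re; P>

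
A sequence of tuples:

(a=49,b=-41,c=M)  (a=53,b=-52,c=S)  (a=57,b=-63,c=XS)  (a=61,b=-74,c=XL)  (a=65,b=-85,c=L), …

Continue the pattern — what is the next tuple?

A: +4 each step, so 49, 53, 57, 61, 65 → 69.
B: −11 each step, so -41, -52, -63, -74, -85 → -96.
C: runs backward through clothing sizes XS→XL; M, S, XS, XL, L → M.
Combining the parts gives (a=69,b=-96,c=M).

(a=69,b=-96,c=M)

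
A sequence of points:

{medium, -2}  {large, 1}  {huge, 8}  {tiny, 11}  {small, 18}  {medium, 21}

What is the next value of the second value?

28

Second value — alternating steps +3, +7, +3, +7, …: -2, 1, 8, 11, 18, 21 → 28.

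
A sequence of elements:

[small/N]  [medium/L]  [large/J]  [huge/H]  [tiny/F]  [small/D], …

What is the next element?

[medium/B]

Size: repeats small → medium → large → huge → tiny; small, medium, large, huge, tiny, small → medium.
Letter — letters move back 2 places in the alphabet: N, L, J, H, F, D → B.
Combining the parts gives [medium/B].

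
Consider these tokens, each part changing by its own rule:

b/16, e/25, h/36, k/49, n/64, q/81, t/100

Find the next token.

w/121

For the letter, letters move forward 3 places in the alphabet: b, e, h, k, n, q, t → w.
Second component: perfect squares: 4², 5², 6², …; 16, 25, 36, 49, 64, 81, 100 → 121.
Putting it together: w/121.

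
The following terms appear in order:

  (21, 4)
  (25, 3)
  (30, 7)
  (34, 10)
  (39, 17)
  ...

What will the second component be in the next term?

Second component goes 4, 3, 7, 10, 17 → 27 (each term is the sum of the two before it).

27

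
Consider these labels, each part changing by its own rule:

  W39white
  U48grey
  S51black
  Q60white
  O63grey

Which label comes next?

For the letter, letters move back 2 places in the alphabet: W, U, S, Q, O → M.
Second component — alternating steps +9, +3, +9, +3, …: 39, 48, 51, 60, 63 → 72.
Shade: repeats white → grey → black; white, grey, black, white, grey → black.
Putting it together: M72black.

M72black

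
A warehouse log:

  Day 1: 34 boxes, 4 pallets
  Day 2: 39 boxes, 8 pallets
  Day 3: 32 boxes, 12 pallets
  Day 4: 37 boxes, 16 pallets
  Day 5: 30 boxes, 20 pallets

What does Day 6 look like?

35 boxes, 24 pallets

For the boxes, alternating steps +5, −7, +5, −7, …: 34, 39, 32, 37, 30 → 35.
For the pallets, +4 each step: 4, 8, 12, 16, 20 → 24.
Putting it together: 35 boxes, 24 pallets.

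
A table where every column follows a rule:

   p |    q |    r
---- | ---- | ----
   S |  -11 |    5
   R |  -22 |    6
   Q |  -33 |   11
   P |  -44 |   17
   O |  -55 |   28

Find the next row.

Column p: S, R, Q, P, O → N (letters move back 1 place in the alphabet).
Column q — −11 each step: -11, -22, -33, -44, -55 → -66.
Column r: each term is the sum of the two before it, so 5, 6, 11, 17, 28 → 45.
Putting it together: N  -66  45.

N  -66  45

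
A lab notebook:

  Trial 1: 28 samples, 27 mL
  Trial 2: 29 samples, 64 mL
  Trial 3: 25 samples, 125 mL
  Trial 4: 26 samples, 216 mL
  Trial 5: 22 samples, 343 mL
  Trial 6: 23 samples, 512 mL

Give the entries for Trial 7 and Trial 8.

Samples: 28, 29, 25, 26, 22, 23 → 19 → 20 (alternating steps +1, −4, +1, −4, …).
ML — perfect cubes: 3³, 4³, 5³, …: 27, 64, 125, 216, 343, 512 → 729 → 1000.
So the next two rows are 19 samples, 729 mL and 20 samples, 1000 mL.

19 samples, 729 mL; 20 samples, 1000 mL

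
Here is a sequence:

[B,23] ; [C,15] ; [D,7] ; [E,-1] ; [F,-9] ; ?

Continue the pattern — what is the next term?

[G,-17]

Letter: letters move forward 1 place in the alphabet; B, C, D, E, F → G.
Second entry: −8 each step, so 23, 15, 7, -1, -9 → -17.
Combining the parts gives [G,-17].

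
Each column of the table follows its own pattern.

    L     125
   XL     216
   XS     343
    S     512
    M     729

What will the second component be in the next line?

Second component: perfect cubes: 5³, 6³, 7³, …, so 125, 216, 343, 512, 729 → 1000.

1000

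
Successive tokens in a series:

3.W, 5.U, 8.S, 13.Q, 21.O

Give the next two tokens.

First component: 3, 5, 8, 13, 21 → 34 → 55 (each term is the sum of the two before it).
For the letter, letters move back 2 places in the alphabet: W, U, S, Q, O → M → K.
Putting the parts together: 34.M and then 55.K.

34.M then 55.K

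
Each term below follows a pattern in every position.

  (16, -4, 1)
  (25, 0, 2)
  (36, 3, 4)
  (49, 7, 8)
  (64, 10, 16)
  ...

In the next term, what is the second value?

For the second value, alternating steps +4, +3, +4, +3, …: -4, 0, 3, 7, 10 → 14.

14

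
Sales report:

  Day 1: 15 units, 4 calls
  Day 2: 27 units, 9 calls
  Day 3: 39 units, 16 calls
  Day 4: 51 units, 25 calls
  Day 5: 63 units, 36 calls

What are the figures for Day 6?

Units: +12 each step, so 15, 27, 39, 51, 63 → 75.
Calls — perfect squares: 2², 3², 4², …: 4, 9, 16, 25, 36 → 49.
Combining the parts gives 75 units, 49 calls.

75 units, 49 calls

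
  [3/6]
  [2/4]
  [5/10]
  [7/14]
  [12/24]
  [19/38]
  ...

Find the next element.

For the first value, each term is the sum of the two before it: 3, 2, 5, 7, 12, 19 → 31.
Second value: always 2 × the first value; 6, 4, 10, 14, 24, 38 → 62.
Combining the parts gives [31/62].

[31/62]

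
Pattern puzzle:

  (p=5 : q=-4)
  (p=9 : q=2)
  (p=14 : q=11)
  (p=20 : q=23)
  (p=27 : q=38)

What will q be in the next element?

56

For the q, differences are 6, 9, 12, … (increasing by 3 each time): -4, 2, 11, 23, 38 → 56.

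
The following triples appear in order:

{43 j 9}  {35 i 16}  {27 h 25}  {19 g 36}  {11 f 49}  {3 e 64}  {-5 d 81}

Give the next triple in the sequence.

First part: 43, 35, 27, 19, 11, 3, -5 → -13 (−8 each step).
For the letter, letters move back 1 place in the alphabet: j, i, h, g, f, e, d → c.
For the third part, perfect squares: 3², 4², 5², …: 9, 16, 25, 36, 49, 64, 81 → 100.
So the next triple is {-13 c 100}.

{-13 c 100}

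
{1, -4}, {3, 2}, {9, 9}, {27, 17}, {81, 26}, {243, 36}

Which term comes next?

First component: ×3 each step; 1, 3, 9, 27, 81, 243 → 729.
Second component: differences are 6, 7, 8, … (increasing by 1 each time), so -4, 2, 9, 17, 26, 36 → 47.
Putting it together: {729, 47}.

{729, 47}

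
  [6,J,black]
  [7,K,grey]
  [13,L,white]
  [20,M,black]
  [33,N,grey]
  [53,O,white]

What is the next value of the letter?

P

Letter: letters move forward 1 place in the alphabet, so J, K, L, M, N, O → P.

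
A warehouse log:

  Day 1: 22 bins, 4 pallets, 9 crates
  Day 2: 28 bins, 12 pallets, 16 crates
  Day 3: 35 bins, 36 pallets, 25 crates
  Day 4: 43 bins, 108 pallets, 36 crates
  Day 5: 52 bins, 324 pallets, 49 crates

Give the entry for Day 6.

62 bins, 972 pallets, 64 crates

Bins: differences are 6, 7, 8, … (increasing by 1 each time), so 22, 28, 35, 43, 52 → 62.
Pallets: 4, 12, 36, 108, 324 → 972 (×3 each step).
Crates: perfect squares: 3², 4², 5², …; 9, 16, 25, 36, 49 → 64.
So the next line is 62 bins, 972 pallets, 64 crates.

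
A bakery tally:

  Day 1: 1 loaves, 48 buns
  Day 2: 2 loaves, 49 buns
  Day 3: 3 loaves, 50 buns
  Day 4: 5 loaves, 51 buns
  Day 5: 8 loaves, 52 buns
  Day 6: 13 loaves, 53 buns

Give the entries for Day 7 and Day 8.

21 loaves, 54 buns; 34 loaves, 55 buns

For the loaves, each term is the sum of the two before it: 1, 2, 3, 5, 8, 13 → 21 → 34.
Buns: +1 each step, so 48, 49, 50, 51, 52, 53 → 54 → 55.
So the next two records are 21 loaves, 54 buns and 34 loaves, 55 buns.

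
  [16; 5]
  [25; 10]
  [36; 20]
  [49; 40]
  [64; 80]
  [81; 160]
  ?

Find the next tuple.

First coordinate: perfect squares: 4², 5², 6², …, so 16, 25, 36, 49, 64, 81 → 100.
For the second coordinate, ×2 each step: 5, 10, 20, 40, 80, 160 → 320.
Putting it together: [100; 320].

[100; 320]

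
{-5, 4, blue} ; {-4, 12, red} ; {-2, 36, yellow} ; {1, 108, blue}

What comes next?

{5, 324, red}

First coordinate: -5, -4, -2, 1 → 5 (differences are 1, 2, 3, … (increasing by 1 each time)).
Second coordinate: ×3 each step, so 4, 12, 36, 108 → 324.
Colour: repeats blue → red → yellow, so blue, red, yellow, blue → red.
Combining the parts gives {5, 324, red}.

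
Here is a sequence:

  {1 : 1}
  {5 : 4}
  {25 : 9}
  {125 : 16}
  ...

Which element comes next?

First entry: ×5 each step, so 1, 5, 25, 125 → 625.
Second entry — perfect squares: 1², 2², 3², …: 1, 4, 9, 16 → 25.
Putting it together: {625 : 25}.

{625 : 25}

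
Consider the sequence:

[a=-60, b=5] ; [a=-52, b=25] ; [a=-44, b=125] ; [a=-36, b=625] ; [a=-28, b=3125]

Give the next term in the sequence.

For the a, +8 each step: -60, -52, -44, -36, -28 → -20.
B: 5, 25, 125, 625, 3125 → 15625 (×5 each step).
Putting it together: [a=-20, b=15625].

[a=-20, b=15625]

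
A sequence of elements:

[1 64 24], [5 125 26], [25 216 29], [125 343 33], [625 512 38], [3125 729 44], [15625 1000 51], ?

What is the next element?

[78125 1331 59]

For the first part, ×5 each step: 1, 5, 25, 125, 625, 3125, 15625 → 78125.
Second part: 64, 125, 216, 343, 512, 729, 1000 → 1331 (perfect cubes: 4³, 5³, 6³, …).
Third part: differences are 2, 3, 4, … (increasing by 1 each time); 24, 26, 29, 33, 38, 44, 51 → 59.
Putting it together: [78125 1331 59].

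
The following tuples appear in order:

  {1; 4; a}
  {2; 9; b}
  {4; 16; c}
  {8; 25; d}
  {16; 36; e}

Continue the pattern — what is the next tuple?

{32; 49; f}

First part: 1, 2, 4, 8, 16 → 32 (×2 each step).
Second part — perfect squares: 2², 3², 4², …: 4, 9, 16, 25, 36 → 49.
Letter goes a, b, c, d, e → f (letters move forward 1 place in the alphabet).
So the next tuple is {32; 49; f}.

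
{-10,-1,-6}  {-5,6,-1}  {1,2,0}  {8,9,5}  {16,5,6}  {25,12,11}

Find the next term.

For the first slot, differences are 5, 6, 7, … (increasing by 1 each time): -10, -5, 1, 8, 16, 25 → 35.
Second slot: -1, 6, 2, 9, 5, 12 → 8 (alternating steps +7, −4, +7, −4, …).
Third slot: -6, -1, 0, 5, 6, 11 → 12 (alternating steps +5, +1, +5, +1, …).
So the next term is {35,8,12}.

{35,8,12}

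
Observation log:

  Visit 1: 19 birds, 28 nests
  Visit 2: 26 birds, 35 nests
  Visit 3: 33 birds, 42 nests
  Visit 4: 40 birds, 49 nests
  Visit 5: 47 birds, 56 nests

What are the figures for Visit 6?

Birds: 19, 26, 33, 40, 47 → 54 (+7 each step).
Nests: 28, 35, 42, 49, 56 → 63 (always 9 more than the birds).
Putting it together: 54 birds, 63 nests.

54 birds, 63 nests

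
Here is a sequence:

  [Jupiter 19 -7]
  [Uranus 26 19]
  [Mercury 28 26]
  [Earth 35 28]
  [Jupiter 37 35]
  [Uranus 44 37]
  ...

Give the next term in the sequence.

[Mercury 46 44]

Planet: repeats Jupiter → Uranus → Mercury → Earth, so Jupiter, Uranus, Mercury, Earth, Jupiter, Uranus → Mercury.
Second value: alternating steps +7, +2, +7, +2, …, so 19, 26, 28, 35, 37, 44 → 46.
Third value — always the previous value of the second value: -7, 19, 26, 28, 35, 37 → 44.
Combining the parts gives [Mercury 46 44].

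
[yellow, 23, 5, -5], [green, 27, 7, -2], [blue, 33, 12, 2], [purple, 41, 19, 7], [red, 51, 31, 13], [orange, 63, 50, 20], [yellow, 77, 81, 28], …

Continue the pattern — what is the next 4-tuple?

[green, 93, 131, 37]

Colour: repeats yellow → green → blue → purple → red → orange, so yellow, green, blue, purple, red, orange, yellow → green.
Second part — differences are 4, 6, 8, … (increasing by 2 each time): 23, 27, 33, 41, 51, 63, 77 → 93.
Third part: each term is the sum of the two before it, so 5, 7, 12, 19, 31, 50, 81 → 131.
Fourth part: differences are 3, 4, 5, … (increasing by 1 each time), so -5, -2, 2, 7, 13, 20, 28 → 37.
Putting it together: [green, 93, 131, 37].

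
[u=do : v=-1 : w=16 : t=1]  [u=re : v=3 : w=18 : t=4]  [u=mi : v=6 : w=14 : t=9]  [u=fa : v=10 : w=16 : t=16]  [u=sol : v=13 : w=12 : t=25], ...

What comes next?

U: runs through the solfège scale do→ti, so do, re, mi, fa, sol → la.
V — alternating steps +4, +3, +4, +3, …: -1, 3, 6, 10, 13 → 17.
W: 16, 18, 14, 16, 12 → 14 (alternating steps +2, −4, +2, −4, …).
T: perfect squares: 1², 2², 3², …; 1, 4, 9, 16, 25 → 36.
Putting it together: [u=la : v=17 : w=14 : t=36].

[u=la : v=17 : w=14 : t=36]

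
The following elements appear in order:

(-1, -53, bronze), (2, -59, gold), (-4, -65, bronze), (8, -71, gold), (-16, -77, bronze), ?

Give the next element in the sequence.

(32, -83, gold)

First coordinate: -1, 2, -4, 8, -16 → 32 (×(-2) each step).
Second coordinate: −6 each step, so -53, -59, -65, -71, -77 → -83.
Rank — alternates bronze ↔ gold: bronze, gold, bronze, gold, bronze → gold.
So the next element is (32, -83, gold).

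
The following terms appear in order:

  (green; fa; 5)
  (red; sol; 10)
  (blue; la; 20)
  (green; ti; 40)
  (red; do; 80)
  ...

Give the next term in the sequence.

(blue; re; 160)

Colour: repeats green → red → blue, so green, red, blue, green, red → blue.
For the note, runs through the solfège scale do→ti: fa, sol, la, ti, do → re.
Third part: ×2 each step, so 5, 10, 20, 40, 80 → 160.
Putting it together: (blue; re; 160).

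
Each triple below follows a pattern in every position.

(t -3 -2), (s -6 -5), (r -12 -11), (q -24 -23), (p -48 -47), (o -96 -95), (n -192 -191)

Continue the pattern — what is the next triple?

Letter goes t, s, r, q, p, o, n → m (letters move back 1 place in the alphabet).
Second component: ×2 each step, so -3, -6, -12, -24, -48, -96, -192 → -384.
Third component: always 1 more than the second component, so -2, -5, -11, -23, -47, -95, -191 → -383.
So the next triple is (m -384 -383).

(m -384 -383)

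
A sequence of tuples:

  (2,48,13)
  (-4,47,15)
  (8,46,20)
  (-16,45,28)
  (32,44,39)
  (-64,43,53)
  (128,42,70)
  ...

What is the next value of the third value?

First value goes 2, -4, 8, -16, 32, -64, 128 → -256 (×(-2) each step).
Second value: 48, 47, 46, 45, 44, 43, 42 → 41 (−1 each step).
Third value goes 13, 15, 20, 28, 39, 53, 70 → 90 (differences are 2, 5, 8, … (increasing by 3 each time)).

90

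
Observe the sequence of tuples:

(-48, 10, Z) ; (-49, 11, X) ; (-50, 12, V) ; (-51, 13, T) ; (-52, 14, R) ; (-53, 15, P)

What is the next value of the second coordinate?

16

First coordinate: -48, -49, -50, -51, -52, -53 → -54 (−1 each step).
Second coordinate: together with the first coordinate always sums to -38; 10, 11, 12, 13, 14, 15 → 16.
Letter goes Z, X, V, T, R, P → N (letters move back 2 places in the alphabet).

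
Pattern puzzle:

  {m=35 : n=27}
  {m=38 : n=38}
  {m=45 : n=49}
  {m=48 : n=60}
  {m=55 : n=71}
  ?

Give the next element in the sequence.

M: 35, 38, 45, 48, 55 → 58 (alternating steps +3, +7, +3, +7, …).
N: +11 each step, so 27, 38, 49, 60, 71 → 82.
Combining the parts gives {m=58 : n=82}.

{m=58 : n=82}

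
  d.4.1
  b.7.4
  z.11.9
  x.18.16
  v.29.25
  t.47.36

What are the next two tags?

Letter: letters move back 2 places in the alphabet, wrapping A→Z, so d, b, z, x, v, t → r → p.
Second component: each term is the sum of the two before it; 4, 7, 11, 18, 29, 47 → 76 → 123.
For the third component, perfect squares: 1², 2², 3², …: 1, 4, 9, 16, 25, 36 → 49 → 64.
So the next two tags are r.76.49 and p.123.64.

r.76.49 then p.123.64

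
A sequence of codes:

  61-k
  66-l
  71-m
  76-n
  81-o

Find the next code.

86-p

First component goes 61, 66, 71, 76, 81 → 86 (+5 each step).
Letter: k, l, m, n, o → p (letters move forward 1 place in the alphabet).
Putting it together: 86-p.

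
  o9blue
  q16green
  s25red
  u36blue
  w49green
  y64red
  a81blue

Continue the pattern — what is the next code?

c100green

Letter — letters move forward 2 places in the alphabet, wrapping Z→A: o, q, s, u, w, y, a → c.
Second component goes 9, 16, 25, 36, 49, 64, 81 → 100 (perfect squares: 3², 4², 5², …).
Colour: repeats blue → green → red, so blue, green, red, blue, green, red, blue → green.
Combining the parts gives c100green.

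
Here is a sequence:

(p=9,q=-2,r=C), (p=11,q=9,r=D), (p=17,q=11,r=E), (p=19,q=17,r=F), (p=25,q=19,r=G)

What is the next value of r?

P goes 9, 11, 17, 19, 25 → 27 (alternating steps +2, +6, +2, +6, …).
Q goes -2, 9, 11, 17, 19 → 25 (always the previous value of the p).
R: letters move forward 1 place in the alphabet, so C, D, E, F, G → H.

H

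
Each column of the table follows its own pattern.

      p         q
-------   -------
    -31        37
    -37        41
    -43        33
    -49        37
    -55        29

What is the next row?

Column p: −6 each step; -31, -37, -43, -49, -55 → -61.
Column q goes 37, 41, 33, 37, 29 → 33 (alternating steps +4, −8, +4, −8, …).
So the next row is -61  33.

-61  33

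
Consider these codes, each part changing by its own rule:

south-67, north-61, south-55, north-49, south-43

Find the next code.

north-37

Direction goes south, north, south, north, south → north (alternates south ↔ north).
Second component — −6 each step: 67, 61, 55, 49, 43 → 37.
So the next code is north-37.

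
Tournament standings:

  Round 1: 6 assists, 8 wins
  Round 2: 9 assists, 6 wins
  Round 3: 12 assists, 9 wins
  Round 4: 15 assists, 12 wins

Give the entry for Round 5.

18 assists, 15 wins

Assists goes 6, 9, 12, 15 → 18 (+3 each step).
Wins — always the previous value of the assists: 8, 6, 9, 12 → 15.
So the next row is 18 assists, 15 wins.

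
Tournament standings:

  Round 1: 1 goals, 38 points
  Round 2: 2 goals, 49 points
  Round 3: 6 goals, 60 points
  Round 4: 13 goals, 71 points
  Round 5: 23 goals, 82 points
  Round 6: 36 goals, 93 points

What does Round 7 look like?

Goals goes 1, 2, 6, 13, 23, 36 → 52 (differences are 1, 4, 7, … (increasing by 3 each time)).
Points: +11 each step, so 38, 49, 60, 71, 82, 93 → 104.
Putting it together: 52 goals, 104 points.

52 goals, 104 points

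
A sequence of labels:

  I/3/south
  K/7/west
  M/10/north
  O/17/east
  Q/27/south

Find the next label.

S/44/west

For the letter, letters move forward 2 places in the alphabet: I, K, M, O, Q → S.
For the second component, each term is the sum of the two before it: 3, 7, 10, 17, 27 → 44.
Direction: repeats south → west → north → east, so south, west, north, east, south → west.
So the next label is S/44/west.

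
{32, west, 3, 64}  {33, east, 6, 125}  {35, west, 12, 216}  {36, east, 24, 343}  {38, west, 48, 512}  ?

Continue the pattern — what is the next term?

{39, east, 96, 729}

First part: alternating steps +1, +2, +1, +2, …, so 32, 33, 35, 36, 38 → 39.
Direction goes west, east, west, east, west → east (alternates west ↔ east).
Third part — ×2 each step: 3, 6, 12, 24, 48 → 96.
Fourth part — perfect cubes: 4³, 5³, 6³, …: 64, 125, 216, 343, 512 → 729.
Putting it together: {39, east, 96, 729}.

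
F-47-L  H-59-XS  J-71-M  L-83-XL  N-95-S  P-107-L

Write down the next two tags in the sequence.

Letter: letters move forward 2 places in the alphabet; F, H, J, L, N, P → R → T.
Second component — +12 each step: 47, 59, 71, 83, 95, 107 → 119 → 131.
Size: repeats L → XS → M → XL → S, so L, XS, M, XL, S, L → XS → M.
Putting the parts together: R-119-XS and then T-131-M.

R-119-XS then T-131-M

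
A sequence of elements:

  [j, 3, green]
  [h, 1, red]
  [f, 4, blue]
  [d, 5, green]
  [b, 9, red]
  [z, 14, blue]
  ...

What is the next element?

Letter: letters move back 2 places in the alphabet, wrapping A→Z, so j, h, f, d, b, z → x.
Second component: each term is the sum of the two before it, so 3, 1, 4, 5, 9, 14 → 23.
Colour: repeats green → red → blue; green, red, blue, green, red, blue → green.
Combining the parts gives [x, 23, green].

[x, 23, green]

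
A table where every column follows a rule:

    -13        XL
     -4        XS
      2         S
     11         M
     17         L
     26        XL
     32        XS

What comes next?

41  S

First component: -13, -4, 2, 11, 17, 26, 32 → 41 (alternating steps +9, +6, +9, +6, …).
Size: XL, XS, S, M, L, XL, XS → S (repeats XL → XS → S → M → L).
Putting it together: 41  S.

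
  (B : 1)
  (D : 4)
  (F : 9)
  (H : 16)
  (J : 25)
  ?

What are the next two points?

For the letter, letters move forward 2 places in the alphabet: B, D, F, H, J → L → N.
Second component: 1, 4, 9, 16, 25 → 36 → 49 (perfect squares: 1², 2², 3², …).
So the next two points are (L : 36) and (N : 49).

(L : 36), (N : 49)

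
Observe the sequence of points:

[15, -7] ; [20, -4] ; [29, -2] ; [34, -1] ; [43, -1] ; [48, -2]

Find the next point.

First part goes 15, 20, 29, 34, 43, 48 → 57 (alternating steps +5, +9, +5, +9, …).
Second part: differences are 3, 2, 1, … (decreasing by 1 each time); -7, -4, -2, -1, -1, -2 → -4.
Combining the parts gives [57, -4].

[57, -4]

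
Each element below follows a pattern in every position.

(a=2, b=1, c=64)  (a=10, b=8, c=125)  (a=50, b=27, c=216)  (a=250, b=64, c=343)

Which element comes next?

(a=1250, b=125, c=512)

For the a, ×5 each step: 2, 10, 50, 250 → 1250.
For the b, perfect cubes: 1³, 2³, 3³, …: 1, 8, 27, 64 → 125.
For the c, perfect cubes: 4³, 5³, 6³, …: 64, 125, 216, 343 → 512.
So the next element is (a=1250, b=125, c=512).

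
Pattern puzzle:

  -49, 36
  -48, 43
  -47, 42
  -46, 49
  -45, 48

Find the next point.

First entry: +1 each step; -49, -48, -47, -46, -45 → -44.
Second entry: alternating steps +7, −1, +7, −1, …; 36, 43, 42, 49, 48 → 55.
Putting it together: -44, 55.

-44, 55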